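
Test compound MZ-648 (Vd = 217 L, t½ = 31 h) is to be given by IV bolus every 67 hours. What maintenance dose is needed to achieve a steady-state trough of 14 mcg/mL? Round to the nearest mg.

τ/t½ = 67/31 ≈ 2.1613, so f = (1/2)^(67/31) ≈ 0.223556.
Cmin,ss = (D/Vd)·f/(1−f), so D = Cmin,ss·Vd·(1−f)/f.
D = 14 × 217 × (1−f)/f ≈ 14 × 217 × 3.47315 ≈ 10551.43 mg.

10551 mg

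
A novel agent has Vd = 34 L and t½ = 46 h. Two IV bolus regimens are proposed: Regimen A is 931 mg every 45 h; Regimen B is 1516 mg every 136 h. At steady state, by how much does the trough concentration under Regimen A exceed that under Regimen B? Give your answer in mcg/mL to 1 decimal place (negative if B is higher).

21.6 mcg/mL

Regimen A: f = (1/2)^(45/46) ≈ 0.5076; Cmin,ss = (931/34)·f/(1−f) ≈ 28.228 mcg/mL.
Regimen B: f = (1/2)^(136/46) ≈ 0.1288; Cmin,ss = (1516/34)·f/(1−f) ≈ 6.592 mcg/mL.
Difference ≈ 28.228 − 6.592 ≈ 21.636 mcg/mL.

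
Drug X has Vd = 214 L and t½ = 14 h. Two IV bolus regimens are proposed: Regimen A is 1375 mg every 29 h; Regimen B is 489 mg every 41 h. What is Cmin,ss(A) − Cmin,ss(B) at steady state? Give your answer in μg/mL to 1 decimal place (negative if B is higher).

Regimen A: f = (1/2)^(29/14) ≈ 0.2379; Cmin,ss = (1375/214)·f/(1−f) ≈ 2.006 μg/mL.
Regimen B: f = (1/2)^(41/14) ≈ 0.1313; Cmin,ss = (489/214)·f/(1−f) ≈ 0.345 μg/mL.
Difference ≈ 2.006 − 0.345 ≈ 1.661 μg/mL.

1.7 μg/mL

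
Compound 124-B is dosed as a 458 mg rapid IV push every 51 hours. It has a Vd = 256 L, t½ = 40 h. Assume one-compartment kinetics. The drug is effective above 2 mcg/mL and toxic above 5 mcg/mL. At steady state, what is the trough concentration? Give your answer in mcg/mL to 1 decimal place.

1.3 mcg/mL

k = ln2/t½ = ln2/40 ≈ 0.017329 h⁻¹; fraction remaining f = e^(−kτ) = e^(−0.017329×51) ≈ 0.4132.
Single-dose peak C₀ = D/Vd = 458/256 ≈ 1.789 mcg/mL.
Steady-state trough Cmin,ss = C₀·f/(1−f) ≈ 1.789 × 0.4132/0.5868 ≈ 1.260 mcg/mL.
Trough 1.3 mcg/mL vs MEC 2 mcg/mL: subtherapeutic.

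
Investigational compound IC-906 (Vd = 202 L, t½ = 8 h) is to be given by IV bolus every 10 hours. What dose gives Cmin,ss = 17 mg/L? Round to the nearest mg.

4733 mg

τ/t½ = 10/8 ≈ 1.25, so f = (1/2)^(10/8) ≈ 0.420448.
Cmin,ss = (D/Vd)·f/(1−f), so D = Cmin,ss·Vd·(1−f)/f.
D = 17 × 202 × (1−f)/f ≈ 17 × 202 × 1.37842 ≈ 4733.49 mg.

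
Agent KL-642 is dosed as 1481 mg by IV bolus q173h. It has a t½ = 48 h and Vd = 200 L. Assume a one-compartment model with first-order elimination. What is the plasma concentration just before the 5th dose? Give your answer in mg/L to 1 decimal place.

f = (1/2)^(τ/t½) = (1/2)^(173/48) ≈ 0.0822.
C₀ = D/Vd = 1481/200 ≈ 7.405 mg/L.
Before the 5th dose, 4 doses have been given. Superposition: Cmin = C₀·(f + f² + … + f^4).
≈ 7.405 × (0.0822 + 0.0068 + 0.0006 + 0.0000) ≈ 7.405 × 0.0896 ≈ 0.663 mg/L.

0.7 mg/L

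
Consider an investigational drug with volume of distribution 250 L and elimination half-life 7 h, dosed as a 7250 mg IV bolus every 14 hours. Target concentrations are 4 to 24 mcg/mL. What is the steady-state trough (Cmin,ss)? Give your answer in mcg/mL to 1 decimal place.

τ = 14 h = 2 half-lives, so f = (1/2)^2 = 0.25.
Accumulation ratio R = 1/(1 − f) = 1/0.75 = 4/3.
Single-dose peak C₀ = D/Vd = 7250/250 = 29 mcg/mL.
Steady-state peak Cmax,ss = C₀·R = 29 × 4/3 ≈ 38.667 mcg/mL.
Steady-state trough Cmin,ss = Cmax,ss·f ≈ 38.667 × 0.25 ≈ 9.667 mcg/mL.
Trough 9.7 mcg/mL vs MEC 4 mcg/mL: adequate.

9.7 mcg/mL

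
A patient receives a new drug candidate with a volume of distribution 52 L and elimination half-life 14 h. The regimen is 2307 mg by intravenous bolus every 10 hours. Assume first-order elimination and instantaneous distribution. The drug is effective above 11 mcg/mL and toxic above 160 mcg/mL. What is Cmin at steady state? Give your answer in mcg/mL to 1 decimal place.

Over one 10-h interval, 10/14 ≈ 0.71429 half-lives elapse, leaving f ≈ 0.6095 of each dose.
Accumulation ratio R = 1/(1 − f) ≈ 1/0.3905 ≈ 2.5608.
Single-dose peak C₀ = D/Vd = 2307/52 ≈ 44.365 mcg/mL.
Cmax,ss = C₀/(1 − f) ≈ 44.365/0.3905 ≈ 113.611 mcg/mL.
Steady-state trough Cmin,ss = Cmax,ss·f ≈ 113.611 × 0.6095 ≈ 69.246 mcg/mL.
Trough 69.2 mcg/mL vs MEC 11 mcg/mL: adequate.

69.2 mcg/mL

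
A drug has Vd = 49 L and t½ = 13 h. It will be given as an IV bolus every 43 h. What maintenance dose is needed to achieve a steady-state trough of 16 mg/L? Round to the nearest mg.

τ/t½ = 43/13 ≈ 3.3077, so f = (1/2)^(43/13) ≈ 0.100992.
Cmin,ss = (D/Vd)·f/(1−f), so D = Cmin,ss·Vd·(1−f)/f.
D = 16 × 49 × (1−f)/f ≈ 16 × 49 × 8.90177 ≈ 6978.99 mg.

6979 mg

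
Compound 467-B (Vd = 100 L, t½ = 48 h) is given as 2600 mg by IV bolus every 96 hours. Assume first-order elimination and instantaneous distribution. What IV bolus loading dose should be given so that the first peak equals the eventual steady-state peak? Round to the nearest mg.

3467 mg

f = (1/2)^(96/48) ≈ 0.250000; accumulation ratio R = 1/(1−f) ≈ 1.33333.
Loading dose to hit Cmax,ss on first dose: D_load = D_maint·R ≈ 2600 × 1.33333 ≈ 3466.66 mg.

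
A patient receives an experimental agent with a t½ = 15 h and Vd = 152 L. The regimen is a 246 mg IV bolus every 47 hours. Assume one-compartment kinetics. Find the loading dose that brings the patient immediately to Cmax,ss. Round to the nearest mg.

278 mg

f = (1/2)^(47/15) ≈ 0.113965; accumulation ratio R = 1/(1−f) ≈ 1.12862.
Loading dose to hit Cmax,ss on first dose: D_load = D_maint·R ≈ 246 × 1.12862 ≈ 277.64 mg.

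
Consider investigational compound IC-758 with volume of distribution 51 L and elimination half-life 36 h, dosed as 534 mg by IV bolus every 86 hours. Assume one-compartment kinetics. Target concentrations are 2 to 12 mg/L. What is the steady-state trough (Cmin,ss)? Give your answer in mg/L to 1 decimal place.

τ/t½ = 86/36 ≈ 2.3889, so fraction remaining f = (1/2)^(86/36) ≈ 0.1909.
Single-dose peak C₀ = D/Vd = 534/51 ≈ 10.471 mg/L.
Steady-state trough Cmin,ss = C₀·f/(1−f) ≈ 10.471 × 0.1909/0.8091 ≈ 2.471 mg/L.
Trough 2.5 mg/L vs MEC 2 mg/L: adequate.

2.5 mg/L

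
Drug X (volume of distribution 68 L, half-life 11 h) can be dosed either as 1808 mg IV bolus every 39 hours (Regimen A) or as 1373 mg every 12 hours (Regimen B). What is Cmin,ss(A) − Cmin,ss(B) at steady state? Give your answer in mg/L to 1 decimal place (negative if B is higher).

-15.4 mg/L

Regimen A: f = (1/2)^(39/11) ≈ 0.0856; Cmin,ss = (1808/68)·f/(1−f) ≈ 2.489 mg/L.
Regimen B: f = (1/2)^(12/11) ≈ 0.4695; Cmin,ss = (1373/68)·f/(1−f) ≈ 17.869 mg/L.
Difference ≈ 2.489 − 17.869 ≈ -15.380 mg/L.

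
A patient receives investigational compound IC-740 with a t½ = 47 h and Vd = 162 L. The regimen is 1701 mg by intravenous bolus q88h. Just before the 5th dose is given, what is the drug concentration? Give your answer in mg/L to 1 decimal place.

3.9 mg/L

f = (1/2)^(τ/t½) = (1/2)^(88/47) ≈ 0.2731.
C₀ = D/Vd = 1701/162 ≈ 10.500 mg/L.
Before the 5th dose, 4 doses have been given. Superposition: Cmin = C₀·(f + f² + … + f^4).
≈ 10.500 × (0.2731 + 0.0746 + 0.0204 + 0.0056) ≈ 10.500 × 0.3737 ≈ 3.924 mg/L.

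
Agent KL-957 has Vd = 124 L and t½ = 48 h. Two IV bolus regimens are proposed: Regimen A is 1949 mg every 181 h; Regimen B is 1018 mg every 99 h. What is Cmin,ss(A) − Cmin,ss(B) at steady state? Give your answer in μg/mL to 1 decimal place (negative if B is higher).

Regimen A: f = (1/2)^(181/48) ≈ 0.0733; Cmin,ss = (1949/124)·f/(1−f) ≈ 1.243 μg/mL.
Regimen B: f = (1/2)^(99/48) ≈ 0.2394; Cmin,ss = (1018/124)·f/(1−f) ≈ 2.584 μg/mL.
Difference ≈ 1.243 − 2.584 ≈ -1.341 μg/mL.

-1.3 μg/mL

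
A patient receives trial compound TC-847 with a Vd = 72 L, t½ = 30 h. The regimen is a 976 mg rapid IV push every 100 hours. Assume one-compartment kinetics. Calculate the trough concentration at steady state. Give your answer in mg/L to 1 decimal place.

k = ln2/t½ = ln2/30 ≈ 0.023105 h⁻¹; fraction remaining f = e^(−kτ) = e^(−0.023105×100) ≈ 0.0992.
Accumulation ratio R = 1/(1 − f) ≈ 1/0.9008 ≈ 1.1101.
Each bolus raises the concentration by D/Vd = 976/72 ≈ 13.556 mg/L.
Cmax,ss = C₀/(1 − f) ≈ 13.556/0.9008 ≈ 15.049 mg/L.
One interval later, Cmin,ss = Cmax,ss·e^(−kτ) ≈ 15.049 × 0.0992 ≈ 1.493 mg/L.

1.5 mg/L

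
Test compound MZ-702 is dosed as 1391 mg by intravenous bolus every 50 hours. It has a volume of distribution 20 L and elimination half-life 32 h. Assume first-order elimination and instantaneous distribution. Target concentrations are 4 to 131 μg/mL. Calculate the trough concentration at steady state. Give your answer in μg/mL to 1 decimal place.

τ/t½ = 50/32 ≈ 1.5625, so fraction remaining f = (1/2)^(50/32) ≈ 0.3386.
Each bolus raises the concentration by D/Vd = 1391/20 ≈ 69.550 μg/mL.
Steady-state trough Cmin,ss = C₀·f/(1−f) ≈ 69.550 × 0.3386/0.6614 ≈ 35.606 μg/mL.
Trough 35.6 μg/mL vs MEC 4 μg/mL: adequate.

35.6 μg/mL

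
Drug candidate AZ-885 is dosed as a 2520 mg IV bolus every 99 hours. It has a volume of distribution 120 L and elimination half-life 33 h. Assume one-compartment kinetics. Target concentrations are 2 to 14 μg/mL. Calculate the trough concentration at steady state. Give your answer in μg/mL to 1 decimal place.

τ = 99 h = 3 half-lives, so f = (1/2)^3 = 0.125.
At steady state, R = 1/(1 − 0.125) = 8/7.
Single-dose peak C₀ = D/Vd = 2520/120 = 21 μg/mL.
Steady-state peak Cmax,ss = C₀·R = 21 × 8/7 ≈ 24.000 μg/mL.
Steady-state trough Cmin,ss = Cmax,ss·f ≈ 24.000 × 0.125 ≈ 3.000 μg/mL.
Trough 3.0 μg/mL vs MEC 2 μg/mL: adequate.

3.0 μg/mL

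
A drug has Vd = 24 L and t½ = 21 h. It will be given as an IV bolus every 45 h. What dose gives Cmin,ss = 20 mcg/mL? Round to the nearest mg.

1640 mg

τ/t½ = 45/21 ≈ 2.1429, so f = (1/2)^(45/21) ≈ 0.226431.
Cmin,ss = (D/Vd)·f/(1−f), so D = Cmin,ss·Vd·(1−f)/f.
D = 20 × 24 × (1−f)/f ≈ 20 × 24 × 3.41636 ≈ 1639.85 mg.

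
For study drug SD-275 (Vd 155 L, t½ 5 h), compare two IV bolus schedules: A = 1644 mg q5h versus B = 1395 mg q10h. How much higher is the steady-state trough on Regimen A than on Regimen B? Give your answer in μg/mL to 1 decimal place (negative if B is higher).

Regimen A: f = (1/2)^(5/5) ≈ 0.5000; Cmin,ss = (1644/155)·f/(1−f) ≈ 10.606 μg/mL.
Regimen B: f = (1/2)^(10/5) ≈ 0.2500; Cmin,ss = (1395/155)·f/(1−f) ≈ 3.000 μg/mL.
Difference ≈ 10.606 − 3.000 ≈ 7.606 μg/mL.

7.6 μg/mL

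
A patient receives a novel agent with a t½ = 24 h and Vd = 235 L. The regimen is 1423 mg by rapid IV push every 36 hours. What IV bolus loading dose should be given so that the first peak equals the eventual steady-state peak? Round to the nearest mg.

2201 mg

f = (1/2)^(36/24) ≈ 0.353553; accumulation ratio R = 1/(1−f) ≈ 1.54692.
Loading dose to hit Cmax,ss on first dose: D_load = D_maint·R ≈ 1423 × 1.54692 ≈ 2201.27 mg.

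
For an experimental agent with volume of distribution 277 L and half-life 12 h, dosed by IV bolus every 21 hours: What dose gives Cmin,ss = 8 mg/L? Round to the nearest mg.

τ/t½ = 21/12 ≈ 1.75, so f = (1/2)^(21/12) ≈ 0.297302.
Cmin,ss = (D/Vd)·f/(1−f), so D = Cmin,ss·Vd·(1−f)/f.
D = 8 × 277 × (1−f)/f ≈ 8 × 277 × 2.36358 ≈ 5237.69 mg.

5238 mg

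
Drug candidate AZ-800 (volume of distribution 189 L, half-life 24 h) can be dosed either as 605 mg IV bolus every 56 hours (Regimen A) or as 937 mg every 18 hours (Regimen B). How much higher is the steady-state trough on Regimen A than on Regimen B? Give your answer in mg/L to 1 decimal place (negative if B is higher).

-6.5 mg/L

Regimen A: f = (1/2)^(56/24) ≈ 0.1984; Cmin,ss = (605/189)·f/(1−f) ≈ 0.792 mg/L.
Regimen B: f = (1/2)^(18/24) ≈ 0.5946; Cmin,ss = (937/189)·f/(1−f) ≈ 7.271 mg/L.
Difference ≈ 0.792 − 7.271 ≈ -6.479 mg/L.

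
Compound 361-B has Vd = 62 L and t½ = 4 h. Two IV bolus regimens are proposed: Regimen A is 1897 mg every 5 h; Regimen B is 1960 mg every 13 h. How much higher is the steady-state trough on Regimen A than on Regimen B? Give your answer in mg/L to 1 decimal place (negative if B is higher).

Regimen A: f = (1/2)^(5/4) ≈ 0.4204; Cmin,ss = (1897/62)·f/(1−f) ≈ 22.193 mg/L.
Regimen B: f = (1/2)^(13/4) ≈ 0.1051; Cmin,ss = (1960/62)·f/(1−f) ≈ 3.713 mg/L.
Difference ≈ 22.193 − 3.713 ≈ 18.480 mg/L.

18.5 mg/L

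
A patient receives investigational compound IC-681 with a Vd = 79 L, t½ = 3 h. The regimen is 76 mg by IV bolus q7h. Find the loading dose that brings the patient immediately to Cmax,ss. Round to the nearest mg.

95 mg

f = (1/2)^(7/3) ≈ 0.198425; accumulation ratio R = 1/(1−f) ≈ 1.24754.
Loading dose to hit Cmax,ss on first dose: D_load = D_maint·R ≈ 76 × 1.24754 ≈ 94.81 mg.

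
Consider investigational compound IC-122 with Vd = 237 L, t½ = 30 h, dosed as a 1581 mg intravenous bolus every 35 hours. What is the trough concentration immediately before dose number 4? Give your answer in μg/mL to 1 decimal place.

f = (1/2)^(τ/t½) = (1/2)^(35/30) ≈ 0.4454.
C₀ = D/Vd = 1581/237 ≈ 6.671 μg/mL.
Before the 4th dose, 3 doses have been given. Superposition: Cmin = C₀·(f + f² + … + f^3).
≈ 6.671 × (0.4454 + 0.1984 + 0.0884) ≈ 6.671 × 0.7322 ≈ 4.885 μg/mL.

4.9 μg/mL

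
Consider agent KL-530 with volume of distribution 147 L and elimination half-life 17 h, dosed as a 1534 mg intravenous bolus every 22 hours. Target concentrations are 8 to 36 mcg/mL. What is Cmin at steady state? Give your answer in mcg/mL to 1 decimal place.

7.2 mcg/mL

τ/t½ = 22/17 ≈ 1.2941, so fraction remaining f = (1/2)^(22/17) ≈ 0.4078.
Single-dose peak C₀ = D/Vd = 1534/147 ≈ 10.435 mcg/mL.
Steady-state trough Cmin,ss = C₀·f/(1−f) ≈ 10.435 × 0.4078/0.5922 ≈ 7.186 mcg/mL.
Trough 7.2 mcg/mL vs MEC 8 mcg/mL: subtherapeutic.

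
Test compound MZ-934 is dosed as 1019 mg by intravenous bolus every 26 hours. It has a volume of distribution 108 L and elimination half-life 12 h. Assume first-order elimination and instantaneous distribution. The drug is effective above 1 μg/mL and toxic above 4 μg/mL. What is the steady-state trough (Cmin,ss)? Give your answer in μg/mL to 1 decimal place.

τ/t½ = 26/12 ≈ 2.1667, so fraction remaining f = (1/2)^(26/12) ≈ 0.2227.
Single-dose peak C₀ = D/Vd = 1019/108 ≈ 9.435 μg/mL.
Steady-state trough Cmin,ss = C₀·f/(1−f) ≈ 9.435 × 0.2227/0.7773 ≈ 2.703 μg/mL.
Trough 2.7 μg/mL vs MEC 1 μg/mL: adequate.

2.7 μg/mL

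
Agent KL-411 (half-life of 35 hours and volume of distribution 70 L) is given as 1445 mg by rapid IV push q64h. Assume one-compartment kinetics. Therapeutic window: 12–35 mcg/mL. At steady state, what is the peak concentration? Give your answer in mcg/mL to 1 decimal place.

28.7 mcg/mL

Over one 64-h interval, 64/35 ≈ 1.8286 half-lives elapse, leaving f ≈ 0.2815 of each dose.
Accumulation ratio R = 1/(1 − f) ≈ 1/0.7185 ≈ 1.3918.
Each bolus raises the concentration by D/Vd = 1445/70 ≈ 20.643 mcg/mL.
Steady-state peak Cmax,ss = C₀·R ≈ 20.643 × 1.3918 ≈ 28.731 mcg/mL.
Peak 28.7 mcg/mL vs MTC 35 mcg/mL: below toxic threshold.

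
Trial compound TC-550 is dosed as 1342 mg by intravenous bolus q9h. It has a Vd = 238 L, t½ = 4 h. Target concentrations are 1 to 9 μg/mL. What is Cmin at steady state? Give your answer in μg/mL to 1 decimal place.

1.5 μg/mL

k = ln2/t½ = ln2/4 ≈ 0.173287 h⁻¹; fraction remaining f = e^(−kτ) = e^(−0.173287×9) ≈ 0.2102.
Each bolus raises the concentration by D/Vd = 1342/238 ≈ 5.639 μg/mL.
Steady-state trough Cmin,ss = C₀·f/(1−f) ≈ 5.639 × 0.2102/0.7898 ≈ 1.501 μg/mL.
Trough 1.5 μg/mL vs MEC 1 μg/mL: adequate.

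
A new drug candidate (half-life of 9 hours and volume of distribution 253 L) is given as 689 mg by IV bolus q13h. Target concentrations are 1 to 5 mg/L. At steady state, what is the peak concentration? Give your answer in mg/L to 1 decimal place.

k = ln2/t½ = ln2/9 ≈ 0.077016 h⁻¹; fraction remaining f = e^(−kτ) = e^(−0.077016×13) ≈ 0.3674.
At steady state, accumulation factor R = 1/(1 − e^(−kτ)) ≈ 1.5808.
Single-dose peak C₀ = D/Vd = 689/253 ≈ 2.723 mg/L.
Steady-state peak Cmax,ss = C₀·R ≈ 2.723 × 1.5808 ≈ 4.305 mg/L.
Peak 4.3 mg/L vs MTC 5 mg/L: below toxic threshold.

4.3 mg/L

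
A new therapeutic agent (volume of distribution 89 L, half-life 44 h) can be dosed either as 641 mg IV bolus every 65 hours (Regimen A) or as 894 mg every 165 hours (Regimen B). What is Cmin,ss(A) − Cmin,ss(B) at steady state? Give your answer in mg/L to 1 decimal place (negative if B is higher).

Regimen A: f = (1/2)^(65/44) ≈ 0.3592; Cmin,ss = (641/89)·f/(1−f) ≈ 4.037 mg/L.
Regimen B: f = (1/2)^(165/44) ≈ 0.0743; Cmin,ss = (894/89)·f/(1−f) ≈ 0.806 mg/L.
Difference ≈ 4.037 − 0.806 ≈ 3.231 mg/L.

3.2 mg/L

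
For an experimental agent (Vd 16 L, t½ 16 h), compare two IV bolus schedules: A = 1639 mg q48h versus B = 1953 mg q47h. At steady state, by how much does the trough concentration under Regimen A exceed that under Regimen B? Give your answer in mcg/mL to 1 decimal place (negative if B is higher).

-3.7 mcg/mL

Regimen A: f = (1/2)^(48/16) ≈ 0.1250; Cmin,ss = (1639/16)·f/(1−f) ≈ 14.634 mcg/mL.
Regimen B: f = (1/2)^(47/16) ≈ 0.1305; Cmin,ss = (1953/16)·f/(1−f) ≈ 18.320 mcg/mL.
Difference ≈ 14.634 − 18.320 ≈ -3.686 mcg/mL.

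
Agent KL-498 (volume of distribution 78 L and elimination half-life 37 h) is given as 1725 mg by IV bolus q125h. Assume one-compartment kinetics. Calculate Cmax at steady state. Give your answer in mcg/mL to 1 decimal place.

τ/t½ = 125/37 ≈ 3.3784, so fraction remaining f = (1/2)^(125/37) ≈ 0.0962.
Accumulation ratio R = 1/(1 − f) ≈ 1/0.9038 ≈ 1.1064.
Single-dose peak C₀ = D/Vd = 1725/78 ≈ 22.115 mcg/mL.
Steady-state peak Cmax,ss = C₀·R ≈ 22.115 × 1.1064 ≈ 24.468 mcg/mL.

24.5 mcg/mL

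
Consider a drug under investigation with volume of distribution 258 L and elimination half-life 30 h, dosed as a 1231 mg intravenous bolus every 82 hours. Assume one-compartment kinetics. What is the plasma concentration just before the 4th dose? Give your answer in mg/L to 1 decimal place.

f = (1/2)^(τ/t½) = (1/2)^(82/30) ≈ 0.1504.
C₀ = D/Vd = 1231/258 ≈ 4.771 mg/L.
Before the 4th dose, 3 doses have been given. Superposition: Cmin = C₀·(f + f² + … + f^3).
≈ 4.771 × (0.1504 + 0.0226 + 0.0034) ≈ 4.771 × 0.1764 ≈ 0.842 mg/L.

0.8 mg/L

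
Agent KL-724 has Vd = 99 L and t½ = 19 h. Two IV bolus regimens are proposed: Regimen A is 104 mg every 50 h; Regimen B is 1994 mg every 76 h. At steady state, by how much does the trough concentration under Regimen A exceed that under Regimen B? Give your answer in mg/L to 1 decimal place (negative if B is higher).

-1.1 mg/L

Regimen A: f = (1/2)^(50/19) ≈ 0.1614; Cmin,ss = (104/99)·f/(1−f) ≈ 0.202 mg/L.
Regimen B: f = (1/2)^(76/19) ≈ 0.0625; Cmin,ss = (1994/99)·f/(1−f) ≈ 1.343 mg/L.
Difference ≈ 0.202 − 1.343 ≈ -1.141 mg/L.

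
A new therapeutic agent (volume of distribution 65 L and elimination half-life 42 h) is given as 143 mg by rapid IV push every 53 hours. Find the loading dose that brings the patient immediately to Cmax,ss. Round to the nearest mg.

f = (1/2)^(53/42) ≈ 0.416993; accumulation ratio R = 1/(1−f) ≈ 1.71525.
Loading dose to hit Cmax,ss on first dose: D_load = D_maint·R ≈ 143 × 1.71525 ≈ 245.28 mg.

245 mg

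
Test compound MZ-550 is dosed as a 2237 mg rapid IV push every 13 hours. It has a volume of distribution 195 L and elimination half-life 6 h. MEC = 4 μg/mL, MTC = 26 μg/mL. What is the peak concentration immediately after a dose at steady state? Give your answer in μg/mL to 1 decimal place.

14.8 μg/mL

k = ln2/t½ = ln2/6 ≈ 0.115525 h⁻¹; fraction remaining f = e^(−kτ) = e^(−0.115525×13) ≈ 0.2227.
At steady state, accumulation factor R = 1/(1 − e^(−kτ)) ≈ 1.2865.
Each bolus raises the concentration by D/Vd = 2237/195 ≈ 11.472 μg/mL.
Steady-state peak Cmax,ss = C₀·R ≈ 11.472 × 1.2865 ≈ 14.759 μg/mL.
Peak 14.8 μg/mL vs MTC 26 μg/mL: below toxic threshold.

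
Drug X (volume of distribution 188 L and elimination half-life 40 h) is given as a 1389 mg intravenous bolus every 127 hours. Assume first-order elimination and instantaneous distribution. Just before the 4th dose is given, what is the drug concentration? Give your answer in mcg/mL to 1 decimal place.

f = (1/2)^(τ/t½) = (1/2)^(127/40) ≈ 0.1107.
C₀ = D/Vd = 1389/188 ≈ 7.388 mcg/mL.
Before the 4th dose, 3 doses have been given. Superposition: Cmin = C₀·(f + f² + … + f^3).
≈ 7.388 × (0.1107 + 0.0123 + 0.0014) ≈ 7.388 × 0.1244 ≈ 0.919 mcg/mL.

0.9 mcg/mL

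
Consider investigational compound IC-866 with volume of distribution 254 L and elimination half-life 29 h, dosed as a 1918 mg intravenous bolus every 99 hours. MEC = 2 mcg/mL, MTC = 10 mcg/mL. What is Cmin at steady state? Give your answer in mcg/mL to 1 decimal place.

0.8 mcg/mL

τ/t½ = 99/29 ≈ 3.4138, so fraction remaining f = (1/2)^(99/29) ≈ 0.0938.
At steady state, accumulation factor R = 1/(1 − e^(−kτ)) ≈ 1.1035.
Single-dose peak C₀ = D/Vd = 1918/254 ≈ 7.551 mcg/mL.
Cmax,ss = C₀/(1 − f) ≈ 7.551/0.9062 ≈ 8.333 mcg/mL.
One interval later, Cmin,ss = Cmax,ss·e^(−kτ) ≈ 8.333 × 0.0938 ≈ 0.782 mcg/mL.
Trough 0.8 mcg/mL vs MEC 2 mcg/mL: subtherapeutic.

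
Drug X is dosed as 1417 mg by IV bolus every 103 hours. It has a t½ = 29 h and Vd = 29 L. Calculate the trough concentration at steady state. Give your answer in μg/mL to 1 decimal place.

k = ln2/t½ = ln2/29 ≈ 0.023902 h⁻¹; fraction remaining f = e^(−kτ) = e^(−0.023902×103) ≈ 0.0853.
At steady state, accumulation factor R = 1/(1 − e^(−kτ)) ≈ 1.0933.
Each bolus raises the concentration by D/Vd = 1417/29 ≈ 48.862 μg/mL.
Cmax,ss = C₀/(1 − f) ≈ 48.862/0.9147 ≈ 53.419 μg/mL.
One interval later, Cmin,ss = Cmax,ss·e^(−kτ) ≈ 53.419 × 0.0853 ≈ 4.557 μg/mL.

4.6 μg/mL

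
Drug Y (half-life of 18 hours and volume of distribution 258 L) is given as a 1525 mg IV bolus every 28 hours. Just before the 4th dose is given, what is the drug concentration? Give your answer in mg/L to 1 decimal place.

f = (1/2)^(τ/t½) = (1/2)^(28/18) ≈ 0.3402.
C₀ = D/Vd = 1525/258 ≈ 5.911 mg/L.
Before the 4th dose, 3 doses have been given. Superposition: Cmin = C₀·(f + f² + … + f^3).
≈ 5.911 × (0.3402 + 0.1157 + 0.0394) ≈ 5.911 × 0.4953 ≈ 2.928 mg/L.

2.9 mg/L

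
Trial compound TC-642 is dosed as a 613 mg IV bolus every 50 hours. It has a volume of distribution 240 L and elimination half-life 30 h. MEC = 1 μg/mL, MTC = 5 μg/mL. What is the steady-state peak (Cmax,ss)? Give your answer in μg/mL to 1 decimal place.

Over one 50-h interval, 50/30 ≈ 1.6667 half-lives elapse, leaving f ≈ 0.3150 of each dose.
Accumulation ratio R = 1/(1 − f) ≈ 1/0.6850 ≈ 1.4599.
Single-dose peak C₀ = D/Vd = 613/240 ≈ 2.554 μg/mL.
Steady-state peak Cmax,ss = C₀·R ≈ 2.554 × 1.4599 ≈ 3.729 μg/mL.
Peak 3.7 μg/mL vs MTC 5 μg/mL: below toxic threshold.

3.7 μg/mL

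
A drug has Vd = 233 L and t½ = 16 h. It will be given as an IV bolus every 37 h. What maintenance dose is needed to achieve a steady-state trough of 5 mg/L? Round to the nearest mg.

τ/t½ = 37/16 ≈ 2.3125, so f = (1/2)^(37/16) ≈ 0.201311.
Cmin,ss = (D/Vd)·f/(1−f), so D = Cmin,ss·Vd·(1−f)/f.
D = 5 × 233 × (1−f)/f ≈ 5 × 233 × 3.96744 ≈ 4622.07 mg.

4622 mg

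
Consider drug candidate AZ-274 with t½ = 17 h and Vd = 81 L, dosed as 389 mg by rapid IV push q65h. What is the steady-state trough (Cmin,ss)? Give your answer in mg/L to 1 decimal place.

0.4 mg/L

Over one 65-h interval, 65/17 ≈ 3.8235 half-lives elapse, leaving f ≈ 0.0706 of each dose.
Accumulation ratio R = 1/(1 − f) ≈ 1/0.9294 ≈ 1.0760.
Each bolus raises the concentration by D/Vd = 389/81 ≈ 4.802 mg/L.
Cmax,ss = C₀/(1 − f) ≈ 4.802/0.9294 ≈ 5.167 mg/L.
Steady-state trough Cmin,ss = Cmax,ss·f ≈ 5.167 × 0.0706 ≈ 0.365 mg/L.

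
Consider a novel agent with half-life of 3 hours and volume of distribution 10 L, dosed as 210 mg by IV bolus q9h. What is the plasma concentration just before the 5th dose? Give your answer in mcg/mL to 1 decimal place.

f = (1/2)^(τ/t½) = (1/2)^(9/3) ≈ 0.1250.
C₀ = D/Vd = 210/10 ≈ 21.000 mcg/mL.
Before the 5th dose, 4 doses have been given. Superposition: Cmin = C₀·(f + f² + … + f^4).
≈ 21.000 × (0.1250 + 0.0156 + 0.0020 + 0.0002) ≈ 21.000 × 0.1428 ≈ 2.999 mcg/mL.

3.0 mcg/mL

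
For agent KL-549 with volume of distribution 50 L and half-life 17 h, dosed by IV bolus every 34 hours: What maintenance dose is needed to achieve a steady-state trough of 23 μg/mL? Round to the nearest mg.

3450 mg

τ/t½ = 34/17 ≈ 2, so f = (1/2)^(34/17) ≈ 0.250000.
Cmin,ss = (D/Vd)·f/(1−f), so D = Cmin,ss·Vd·(1−f)/f.
D = 23 × 50 × (1−f)/f ≈ 23 × 50 × 3.00000 ≈ 3450.00 mg.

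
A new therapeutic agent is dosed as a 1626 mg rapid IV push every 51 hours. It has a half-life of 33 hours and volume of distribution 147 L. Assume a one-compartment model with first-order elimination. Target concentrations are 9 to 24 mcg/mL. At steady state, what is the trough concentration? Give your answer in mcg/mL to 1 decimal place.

Over one 51-h interval, 51/33 ≈ 1.5455 half-lives elapse, leaving f ≈ 0.3426 of each dose.
At steady state, accumulation factor R = 1/(1 − e^(−kτ)) ≈ 1.5211.
Single-dose peak C₀ = D/Vd = 1626/147 ≈ 11.061 mcg/mL.
Steady-state peak Cmax,ss = C₀·R ≈ 11.061 × 1.5211 ≈ 16.825 mcg/mL.
Steady-state trough Cmin,ss = Cmax,ss·f ≈ 16.825 × 0.3426 ≈ 5.764 mcg/mL.
Trough 5.8 mcg/mL vs MEC 9 mcg/mL: subtherapeutic.

5.8 mcg/mL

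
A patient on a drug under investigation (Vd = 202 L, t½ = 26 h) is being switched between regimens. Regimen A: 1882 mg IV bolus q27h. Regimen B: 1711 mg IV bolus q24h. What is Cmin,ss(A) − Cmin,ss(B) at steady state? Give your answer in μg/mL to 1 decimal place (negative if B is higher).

Regimen A: f = (1/2)^(27/26) ≈ 0.4868; Cmin,ss = (1882/202)·f/(1−f) ≈ 8.838 μg/mL.
Regimen B: f = (1/2)^(24/26) ≈ 0.5274; Cmin,ss = (1711/202)·f/(1−f) ≈ 9.452 μg/mL.
Difference ≈ 8.838 − 9.452 ≈ -0.614 μg/mL.

-0.6 μg/mL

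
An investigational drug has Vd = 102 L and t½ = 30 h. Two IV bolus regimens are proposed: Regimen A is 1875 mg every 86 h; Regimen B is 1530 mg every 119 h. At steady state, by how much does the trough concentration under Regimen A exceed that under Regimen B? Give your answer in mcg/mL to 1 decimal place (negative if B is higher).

Regimen A: f = (1/2)^(86/30) ≈ 0.1371; Cmin,ss = (1875/102)·f/(1−f) ≈ 2.921 mcg/mL.
Regimen B: f = (1/2)^(119/30) ≈ 0.0640; Cmin,ss = (1530/102)·f/(1−f) ≈ 1.026 mcg/mL.
Difference ≈ 2.921 − 1.026 ≈ 1.895 mcg/mL.

1.9 mcg/mL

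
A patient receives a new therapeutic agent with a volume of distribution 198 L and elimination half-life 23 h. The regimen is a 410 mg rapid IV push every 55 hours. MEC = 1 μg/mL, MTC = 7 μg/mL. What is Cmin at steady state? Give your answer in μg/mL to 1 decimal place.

τ/t½ = 55/23 ≈ 2.3913, so fraction remaining f = (1/2)^(55/23) ≈ 0.1906.
Accumulation ratio R = 1/(1 − f) ≈ 1/0.8094 ≈ 1.2355.
Each bolus raises the concentration by D/Vd = 410/198 ≈ 2.071 μg/mL.
Steady-state peak Cmax,ss = C₀·R ≈ 2.071 × 1.2355 ≈ 2.559 μg/mL.
One interval later, Cmin,ss = Cmax,ss·e^(−kτ) ≈ 2.559 × 0.1906 ≈ 0.488 μg/mL.
Trough 0.5 μg/mL vs MEC 1 μg/mL: subtherapeutic.

0.5 μg/mL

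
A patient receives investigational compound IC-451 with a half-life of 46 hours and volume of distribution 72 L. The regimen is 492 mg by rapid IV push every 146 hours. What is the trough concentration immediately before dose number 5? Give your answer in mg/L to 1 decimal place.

f = (1/2)^(τ/t½) = (1/2)^(146/46) ≈ 0.1108.
C₀ = D/Vd = 492/72 ≈ 6.833 mg/L.
Before the 5th dose, 4 doses have been given. Superposition: Cmin = C₀·(f + f² + … + f^4).
≈ 6.833 × (0.1108 + 0.0123 + 0.0014 + 0.0002) ≈ 6.833 × 0.1247 ≈ 0.852 mg/L.

0.9 mg/L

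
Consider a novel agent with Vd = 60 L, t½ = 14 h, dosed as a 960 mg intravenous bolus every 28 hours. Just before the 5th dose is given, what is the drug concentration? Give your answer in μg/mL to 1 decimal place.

f = (1/2)^(τ/t½) = (1/2)^(28/14) ≈ 0.2500.
C₀ = D/Vd = 960/60 ≈ 16.000 μg/mL.
Before the 5th dose, 4 doses have been given. Superposition: Cmin = C₀·(f + f² + … + f^4).
≈ 16.000 × (0.2500 + 0.0625 + 0.0156 + 0.0039) ≈ 16.000 × 0.3320 ≈ 5.312 μg/mL.

5.3 μg/mL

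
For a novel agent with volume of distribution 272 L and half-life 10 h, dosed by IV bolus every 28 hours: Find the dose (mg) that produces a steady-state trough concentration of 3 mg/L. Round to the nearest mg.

4867 mg

τ/t½ = 28/10 ≈ 2.8, so f = (1/2)^(28/10) ≈ 0.143587.
Cmin,ss = (D/Vd)·f/(1−f), so D = Cmin,ss·Vd·(1−f)/f.
D = 3 × 272 × (1−f)/f ≈ 3 × 272 × 5.96442 ≈ 4866.97 mg.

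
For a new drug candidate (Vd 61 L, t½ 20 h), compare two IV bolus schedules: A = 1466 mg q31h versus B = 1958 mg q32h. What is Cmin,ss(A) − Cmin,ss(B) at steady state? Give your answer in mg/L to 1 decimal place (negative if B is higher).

-3.3 mg/L

Regimen A: f = (1/2)^(31/20) ≈ 0.3415; Cmin,ss = (1466/61)·f/(1−f) ≈ 12.463 mg/L.
Regimen B: f = (1/2)^(32/20) ≈ 0.3299; Cmin,ss = (1958/61)·f/(1−f) ≈ 15.802 mg/L.
Difference ≈ 12.463 − 15.802 ≈ -3.339 mg/L.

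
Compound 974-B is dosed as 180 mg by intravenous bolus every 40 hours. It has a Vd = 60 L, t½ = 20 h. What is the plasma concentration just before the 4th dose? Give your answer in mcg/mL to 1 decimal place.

1.0 mcg/mL

f = (1/2)^(τ/t½) = (1/2)^(40/20) ≈ 0.2500.
C₀ = D/Vd = 180/60 ≈ 3.000 mcg/mL.
Before the 4th dose, 3 doses have been given. Superposition: Cmin = C₀·(f + f² + … + f^3).
≈ 3.000 × (0.2500 + 0.0625 + 0.0156) ≈ 3.000 × 0.3281 ≈ 0.984 mcg/mL.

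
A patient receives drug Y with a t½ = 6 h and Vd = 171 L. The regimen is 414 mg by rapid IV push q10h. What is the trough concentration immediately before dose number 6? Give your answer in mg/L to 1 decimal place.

f = (1/2)^(τ/t½) = (1/2)^(10/6) ≈ 0.3150.
C₀ = D/Vd = 414/171 ≈ 2.421 mg/L.
Before the 6th dose, 5 doses have been given. Superposition: Cmin = C₀·(f + f² + … + f^5).
≈ 2.421 × (0.3150 + 0.0992 + 0.0313 + 0.0098 + 0.0031) ≈ 2.421 × 0.4584 ≈ 1.110 mg/L.

1.1 mg/L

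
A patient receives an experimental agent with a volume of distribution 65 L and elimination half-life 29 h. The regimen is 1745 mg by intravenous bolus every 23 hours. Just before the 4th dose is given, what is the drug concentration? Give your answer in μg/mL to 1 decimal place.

f = (1/2)^(τ/t½) = (1/2)^(23/29) ≈ 0.5771.
C₀ = D/Vd = 1745/65 ≈ 26.846 μg/mL.
Before the 4th dose, 3 doses have been given. Superposition: Cmin = C₀·(f + f² + … + f^3).
≈ 26.846 × (0.5771 + 0.3330 + 0.1922) ≈ 26.846 × 1.1023 ≈ 29.592 μg/mL.

29.6 μg/mL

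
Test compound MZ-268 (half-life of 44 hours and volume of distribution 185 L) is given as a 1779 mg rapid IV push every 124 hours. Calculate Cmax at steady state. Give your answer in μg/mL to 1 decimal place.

Over one 124-h interval, 124/44 ≈ 2.8182 half-lives elapse, leaving f ≈ 0.1418 of each dose.
Accumulation ratio R = 1/(1 − f) ≈ 1/0.8582 ≈ 1.1652.
Each bolus raises the concentration by D/Vd = 1779/185 ≈ 9.616 μg/mL.
Cmax,ss = C₀/(1 − f) ≈ 9.616/0.8582 ≈ 11.205 μg/mL.

11.2 μg/mL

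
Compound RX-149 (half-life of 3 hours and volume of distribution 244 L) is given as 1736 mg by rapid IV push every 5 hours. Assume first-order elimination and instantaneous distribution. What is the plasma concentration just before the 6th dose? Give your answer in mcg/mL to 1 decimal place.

f = (1/2)^(τ/t½) = (1/2)^(5/3) ≈ 0.3150.
C₀ = D/Vd = 1736/244 ≈ 7.115 mcg/mL.
Before the 6th dose, 5 doses have been given. Superposition: Cmin = C₀·(f + f² + … + f^5).
≈ 7.115 × (0.3150 + 0.0992 + 0.0313 + 0.0098 + 0.0031) ≈ 7.115 × 0.4584 ≈ 3.262 mcg/mL.

3.3 mcg/mL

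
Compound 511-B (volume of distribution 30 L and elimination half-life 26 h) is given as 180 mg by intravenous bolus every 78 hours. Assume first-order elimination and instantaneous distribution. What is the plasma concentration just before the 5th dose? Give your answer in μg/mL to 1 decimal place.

0.9 μg/mL

f = (1/2)^(τ/t½) = (1/2)^(78/26) ≈ 0.1250.
C₀ = D/Vd = 180/30 ≈ 6.000 μg/mL.
Before the 5th dose, 4 doses have been given. Superposition: Cmin = C₀·(f + f² + … + f^4).
≈ 6.000 × (0.1250 + 0.0156 + 0.0020 + 0.0002) ≈ 6.000 × 0.1428 ≈ 0.857 μg/mL.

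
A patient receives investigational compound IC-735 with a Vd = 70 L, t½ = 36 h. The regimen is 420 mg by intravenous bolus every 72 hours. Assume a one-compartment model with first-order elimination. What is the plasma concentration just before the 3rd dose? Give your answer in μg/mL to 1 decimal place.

1.9 μg/mL

f = (1/2)^(τ/t½) = (1/2)^(72/36) ≈ 0.2500.
C₀ = D/Vd = 420/70 ≈ 6.000 μg/mL.
Before the 3rd dose, 2 doses have been given. Superposition: Cmin = C₀·(f + f²).
≈ 6.000 × (0.2500 + 0.0625) ≈ 6.000 × 0.3125 ≈ 1.875 μg/mL.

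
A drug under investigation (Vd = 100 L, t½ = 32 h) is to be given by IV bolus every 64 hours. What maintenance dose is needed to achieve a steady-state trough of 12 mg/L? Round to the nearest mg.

τ/t½ = 64/32 ≈ 2, so f = (1/2)^(64/32) ≈ 0.250000.
Cmin,ss = (D/Vd)·f/(1−f), so D = Cmin,ss·Vd·(1−f)/f.
D = 12 × 100 × (1−f)/f ≈ 12 × 100 × 3.00000 ≈ 3600.00 mg.

3600 mg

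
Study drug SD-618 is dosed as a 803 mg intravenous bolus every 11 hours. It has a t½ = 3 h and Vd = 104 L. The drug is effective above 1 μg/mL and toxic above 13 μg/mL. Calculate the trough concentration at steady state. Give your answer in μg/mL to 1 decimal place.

0.7 μg/mL

k = ln2/t½ = ln2/3 ≈ 0.231049 h⁻¹; fraction remaining f = e^(−kτ) = e^(−0.231049×11) ≈ 0.0787.
Accumulation ratio R = 1/(1 − f) ≈ 1/0.9213 ≈ 1.0854.
Each bolus raises the concentration by D/Vd = 803/104 ≈ 7.721 μg/mL.
Steady-state peak Cmax,ss = C₀·R ≈ 7.721 × 1.0854 ≈ 8.380 μg/mL.
Steady-state trough Cmin,ss = Cmax,ss·f ≈ 8.380 × 0.0787 ≈ 0.660 μg/mL.
Trough 0.7 μg/mL vs MEC 1 μg/mL: subtherapeutic.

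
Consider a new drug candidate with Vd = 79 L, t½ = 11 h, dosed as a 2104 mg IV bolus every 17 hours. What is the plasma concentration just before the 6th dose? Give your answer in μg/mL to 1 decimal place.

13.8 μg/mL

f = (1/2)^(τ/t½) = (1/2)^(17/11) ≈ 0.3426.
C₀ = D/Vd = 2104/79 ≈ 26.633 μg/mL.
Before the 6th dose, 5 doses have been given. Superposition: Cmin = C₀·(f + f² + … + f^5).
≈ 26.633 × (0.3426 + 0.1174 + 0.0402 + 0.0138 + 0.0047) ≈ 26.633 × 0.5187 ≈ 13.815 μg/mL.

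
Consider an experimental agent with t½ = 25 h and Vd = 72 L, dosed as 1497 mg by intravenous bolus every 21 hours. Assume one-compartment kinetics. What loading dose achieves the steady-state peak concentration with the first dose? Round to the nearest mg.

f = (1/2)^(21/25) ≈ 0.558644; accumulation ratio R = 1/(1−f) ≈ 2.26574.
Loading dose to hit Cmax,ss on first dose: D_load = D_maint·R ≈ 1497 × 2.26574 ≈ 3391.81 mg.

3392 mg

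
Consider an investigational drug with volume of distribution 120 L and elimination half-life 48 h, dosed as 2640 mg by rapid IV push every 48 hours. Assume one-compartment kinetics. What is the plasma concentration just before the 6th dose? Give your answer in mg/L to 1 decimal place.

21.3 mg/L

f = (1/2)^(τ/t½) = (1/2)^(48/48) ≈ 0.5000.
C₀ = D/Vd = 2640/120 ≈ 22.000 mg/L.
Before the 6th dose, 5 doses have been given. Superposition: Cmin = C₀·(f + f² + … + f^5).
≈ 22.000 × (0.5000 + 0.2500 + 0.1250 + 0.0625 + 0.0313) ≈ 22.000 × 0.9688 ≈ 21.314 mg/L.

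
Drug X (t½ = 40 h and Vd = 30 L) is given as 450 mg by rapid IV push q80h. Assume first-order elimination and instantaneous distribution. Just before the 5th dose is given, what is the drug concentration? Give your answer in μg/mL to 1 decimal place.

f = (1/2)^(τ/t½) = (1/2)^(80/40) ≈ 0.2500.
C₀ = D/Vd = 450/30 ≈ 15.000 μg/mL.
Before the 5th dose, 4 doses have been given. Superposition: Cmin = C₀·(f + f² + … + f^4).
≈ 15.000 × (0.2500 + 0.0625 + 0.0156 + 0.0039) ≈ 15.000 × 0.3320 ≈ 4.980 μg/mL.

5.0 μg/mL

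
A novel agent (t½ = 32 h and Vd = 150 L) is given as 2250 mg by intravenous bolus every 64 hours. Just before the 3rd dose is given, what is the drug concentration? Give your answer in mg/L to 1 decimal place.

f = (1/2)^(τ/t½) = (1/2)^(64/32) ≈ 0.2500.
C₀ = D/Vd = 2250/150 ≈ 15.000 mg/L.
Before the 3rd dose, 2 doses have been given. Superposition: Cmin = C₀·(f + f²).
≈ 15.000 × (0.2500 + 0.0625) ≈ 15.000 × 0.3125 ≈ 4.688 mg/L.

4.7 mg/L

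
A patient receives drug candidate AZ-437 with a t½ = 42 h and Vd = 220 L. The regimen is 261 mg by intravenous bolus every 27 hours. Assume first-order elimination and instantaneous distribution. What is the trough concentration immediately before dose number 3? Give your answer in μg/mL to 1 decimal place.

f = (1/2)^(τ/t½) = (1/2)^(27/42) ≈ 0.6404.
C₀ = D/Vd = 261/220 ≈ 1.186 μg/mL.
Before the 3rd dose, 2 doses have been given. Superposition: Cmin = C₀·(f + f²).
≈ 1.186 × (0.6404 + 0.4101) ≈ 1.186 × 1.0505 ≈ 1.246 μg/mL.

1.2 μg/mL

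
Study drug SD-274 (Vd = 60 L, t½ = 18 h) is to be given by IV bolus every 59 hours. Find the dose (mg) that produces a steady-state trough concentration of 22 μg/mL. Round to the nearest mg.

11482 mg

τ/t½ = 59/18 ≈ 3.2778, so f = (1/2)^(59/18) ≈ 0.103108.
Cmin,ss = (D/Vd)·f/(1−f), so D = Cmin,ss·Vd·(1−f)/f.
D = 22 × 60 × (1−f)/f ≈ 22 × 60 × 8.69857 ≈ 11482.11 mg.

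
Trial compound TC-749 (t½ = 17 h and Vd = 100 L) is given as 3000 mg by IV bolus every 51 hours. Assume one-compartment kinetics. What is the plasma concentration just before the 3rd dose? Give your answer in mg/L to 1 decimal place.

f = (1/2)^(τ/t½) = (1/2)^(51/17) ≈ 0.1250.
C₀ = D/Vd = 3000/100 ≈ 30.000 mg/L.
Before the 3rd dose, 2 doses have been given. Superposition: Cmin = C₀·(f + f²).
≈ 30.000 × (0.1250 + 0.0156) ≈ 30.000 × 0.1406 ≈ 4.218 mg/L.

4.2 mg/L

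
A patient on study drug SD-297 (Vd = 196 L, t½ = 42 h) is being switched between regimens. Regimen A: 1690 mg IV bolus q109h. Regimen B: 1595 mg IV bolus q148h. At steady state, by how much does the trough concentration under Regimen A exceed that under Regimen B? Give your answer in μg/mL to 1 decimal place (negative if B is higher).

Regimen A: f = (1/2)^(109/42) ≈ 0.1655; Cmin,ss = (1690/196)·f/(1−f) ≈ 1.710 μg/mL.
Regimen B: f = (1/2)^(148/42) ≈ 0.0869; Cmin,ss = (1595/196)·f/(1−f) ≈ 0.774 μg/mL.
Difference ≈ 1.710 − 0.774 ≈ 0.936 μg/mL.

0.9 μg/mL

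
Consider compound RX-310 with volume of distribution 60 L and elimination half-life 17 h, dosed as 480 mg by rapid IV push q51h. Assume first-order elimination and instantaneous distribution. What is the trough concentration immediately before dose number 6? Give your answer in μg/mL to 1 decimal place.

f = (1/2)^(τ/t½) = (1/2)^(51/17) ≈ 0.1250.
C₀ = D/Vd = 480/60 ≈ 8.000 μg/mL.
Before the 6th dose, 5 doses have been given. Superposition: Cmin = C₀·(f + f² + … + f^5).
≈ 8.000 × (0.1250 + 0.0156 + 0.0020 + 0.0002 + 0.0000) ≈ 8.000 × 0.1428 ≈ 1.142 μg/mL.

1.1 μg/mL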